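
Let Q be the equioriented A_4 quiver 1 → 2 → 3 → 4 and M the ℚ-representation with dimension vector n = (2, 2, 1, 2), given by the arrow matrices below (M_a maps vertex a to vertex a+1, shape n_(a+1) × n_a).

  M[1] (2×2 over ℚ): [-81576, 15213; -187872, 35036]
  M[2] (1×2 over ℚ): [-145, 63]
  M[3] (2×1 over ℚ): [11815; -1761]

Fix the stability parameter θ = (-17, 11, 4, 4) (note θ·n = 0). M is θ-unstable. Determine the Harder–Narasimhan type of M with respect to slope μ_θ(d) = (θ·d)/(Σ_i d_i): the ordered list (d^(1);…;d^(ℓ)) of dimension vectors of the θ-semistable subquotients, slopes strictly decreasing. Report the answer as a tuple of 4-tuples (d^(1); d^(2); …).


Via rank(M_{q-1}∘⋯∘M_p): M ≅ I[1,1], I[1,4], I[2,2], I[4,4].
μ_θ-semistable layers: μ^(1)=11; μ^(2)=19/3; μ^(3)=4; μ^(4)=-17

((0, 1, 0, 0); (0, 1, 1, 1); (0, 0, 0, 1); (2, 0, 0, 0))


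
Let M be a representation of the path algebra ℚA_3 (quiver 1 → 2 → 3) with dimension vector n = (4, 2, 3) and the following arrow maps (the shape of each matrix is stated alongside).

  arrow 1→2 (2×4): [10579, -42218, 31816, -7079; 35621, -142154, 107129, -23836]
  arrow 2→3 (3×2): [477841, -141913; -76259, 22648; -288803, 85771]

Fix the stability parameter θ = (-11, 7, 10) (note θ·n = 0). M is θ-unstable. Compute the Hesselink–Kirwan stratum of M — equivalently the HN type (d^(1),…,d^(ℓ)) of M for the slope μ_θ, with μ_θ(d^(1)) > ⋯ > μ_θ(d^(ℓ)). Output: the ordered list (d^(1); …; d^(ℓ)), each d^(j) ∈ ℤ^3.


Via rank(M_{q-1}∘⋯∘M_p): M ≅ I[1,1]^2, I[1,3]^2, I[3,3].
μ_θ-semistable layers: μ^(1)=10; μ^(2)=7; μ^(3)=-11

((0, 0, 3); (0, 2, 0); (4, 0, 0))


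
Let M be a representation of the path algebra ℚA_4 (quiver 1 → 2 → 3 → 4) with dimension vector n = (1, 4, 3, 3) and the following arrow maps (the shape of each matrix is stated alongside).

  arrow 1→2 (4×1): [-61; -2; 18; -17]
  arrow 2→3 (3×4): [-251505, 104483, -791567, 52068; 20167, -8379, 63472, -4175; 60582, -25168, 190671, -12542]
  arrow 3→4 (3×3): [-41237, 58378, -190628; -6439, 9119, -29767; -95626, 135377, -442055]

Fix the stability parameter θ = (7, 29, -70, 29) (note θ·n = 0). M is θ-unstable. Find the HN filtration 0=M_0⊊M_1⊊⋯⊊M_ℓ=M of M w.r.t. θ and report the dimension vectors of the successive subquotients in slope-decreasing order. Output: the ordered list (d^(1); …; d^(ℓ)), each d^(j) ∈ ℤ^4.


Via rank(M_{q-1}∘⋯∘M_p): M ≅ I[1,4], I[2,2], I[2,3], I[2,4], I[4,4].
μ_θ-semistable layers: μ^(1)=29; μ^(2)=-34/3; μ^(3)=-41/2

((0, 1, 0, 3); (1, 1, 1, 0); (0, 2, 2, 0))


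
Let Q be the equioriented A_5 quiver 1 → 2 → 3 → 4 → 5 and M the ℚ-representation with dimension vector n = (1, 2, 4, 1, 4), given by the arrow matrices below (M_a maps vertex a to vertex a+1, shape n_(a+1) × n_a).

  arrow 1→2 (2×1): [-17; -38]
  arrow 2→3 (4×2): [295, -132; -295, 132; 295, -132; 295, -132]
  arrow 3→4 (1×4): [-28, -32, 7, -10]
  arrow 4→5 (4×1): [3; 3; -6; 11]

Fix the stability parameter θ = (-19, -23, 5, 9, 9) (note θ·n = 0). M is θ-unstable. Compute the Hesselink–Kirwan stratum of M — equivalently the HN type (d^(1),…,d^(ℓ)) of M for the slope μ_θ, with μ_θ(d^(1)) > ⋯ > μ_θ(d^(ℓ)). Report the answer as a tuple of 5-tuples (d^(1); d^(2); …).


Interval decomposition of M: I[1,5], I[2,2], I[3,3]^3, I[5,5]^3.
HN type (ℓ=4): μ^(1)=9; μ^(2)=5; μ^(3)=-21; μ^(4)=-23

((0, 0, 0, 1, 4); (0, 0, 4, 0, 0); (1, 1, 0, 0, 0); (0, 1, 0, 0, 0))


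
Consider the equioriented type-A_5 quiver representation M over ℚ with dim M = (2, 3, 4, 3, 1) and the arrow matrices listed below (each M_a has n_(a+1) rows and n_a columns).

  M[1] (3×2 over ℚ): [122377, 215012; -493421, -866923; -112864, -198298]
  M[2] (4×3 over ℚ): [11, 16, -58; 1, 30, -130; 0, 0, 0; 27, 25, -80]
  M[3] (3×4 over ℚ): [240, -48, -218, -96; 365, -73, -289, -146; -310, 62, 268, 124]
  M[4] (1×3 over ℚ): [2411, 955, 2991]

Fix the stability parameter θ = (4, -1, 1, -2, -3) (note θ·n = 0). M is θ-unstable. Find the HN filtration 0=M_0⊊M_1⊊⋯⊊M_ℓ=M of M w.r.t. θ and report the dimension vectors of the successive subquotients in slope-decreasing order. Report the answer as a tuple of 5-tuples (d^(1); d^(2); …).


Barcode: M ≅ I[1,3]^2, I[2,2], I[3,4], I[3,5], I[4,4]. HN layers by μ_θ (5 steps, strictly decreasing):
  μ^(1)=4/3; μ^(2)=-1/2; μ^(3)=-1; μ^(4)=-4/3; μ^(5)=-2

((2, 2, 2, 0, 0); (0, 0, 1, 1, 0); (0, 1, 0, 0, 0); (0, 0, 1, 1, 1); (0, 0, 0, 1, 0))


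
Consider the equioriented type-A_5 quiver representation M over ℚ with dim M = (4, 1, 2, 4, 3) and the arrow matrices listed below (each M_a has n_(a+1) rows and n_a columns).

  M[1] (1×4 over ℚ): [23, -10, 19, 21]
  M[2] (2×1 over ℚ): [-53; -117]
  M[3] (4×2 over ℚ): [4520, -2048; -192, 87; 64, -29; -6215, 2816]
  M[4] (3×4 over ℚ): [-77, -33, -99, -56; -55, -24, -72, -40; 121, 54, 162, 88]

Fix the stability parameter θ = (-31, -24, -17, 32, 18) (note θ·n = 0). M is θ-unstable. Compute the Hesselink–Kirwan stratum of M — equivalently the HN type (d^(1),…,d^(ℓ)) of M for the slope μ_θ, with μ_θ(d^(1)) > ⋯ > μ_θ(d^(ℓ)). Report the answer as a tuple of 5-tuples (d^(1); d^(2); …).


Interval decomposition of M: I[1,1]^3, I[1,4], I[3,4], I[4,5]^2, I[5,5].
HN type (ℓ=6): μ^(1)=32; μ^(2)=25; μ^(3)=18; μ^(4)=-17; μ^(5)=-24; μ^(6)=-31

((0, 0, 0, 2, 0); (0, 0, 0, 2, 2); (0, 0, 0, 0, 1); (0, 0, 2, 0, 0); (0, 1, 0, 0, 0); (4, 0, 0, 0, 0))


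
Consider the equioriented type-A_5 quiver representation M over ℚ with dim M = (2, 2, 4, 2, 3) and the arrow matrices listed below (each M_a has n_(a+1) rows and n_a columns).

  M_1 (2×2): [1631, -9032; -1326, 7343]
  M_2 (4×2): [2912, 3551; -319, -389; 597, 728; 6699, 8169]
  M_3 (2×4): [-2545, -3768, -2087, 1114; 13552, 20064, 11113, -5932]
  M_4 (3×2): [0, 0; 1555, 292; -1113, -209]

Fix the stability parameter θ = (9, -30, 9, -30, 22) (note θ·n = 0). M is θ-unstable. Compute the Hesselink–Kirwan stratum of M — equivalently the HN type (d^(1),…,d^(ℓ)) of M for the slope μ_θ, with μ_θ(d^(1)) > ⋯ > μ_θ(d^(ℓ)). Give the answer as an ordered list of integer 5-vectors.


Interval decomposition of M: I[1,5]^2, I[3,3]^2, I[5,5].
HN type (ℓ=3): μ^(1)=22; μ^(2)=9; μ^(3)=-21/2

((0, 0, 0, 0, 3); (0, 0, 2, 0, 0); (2, 2, 2, 2, 0))


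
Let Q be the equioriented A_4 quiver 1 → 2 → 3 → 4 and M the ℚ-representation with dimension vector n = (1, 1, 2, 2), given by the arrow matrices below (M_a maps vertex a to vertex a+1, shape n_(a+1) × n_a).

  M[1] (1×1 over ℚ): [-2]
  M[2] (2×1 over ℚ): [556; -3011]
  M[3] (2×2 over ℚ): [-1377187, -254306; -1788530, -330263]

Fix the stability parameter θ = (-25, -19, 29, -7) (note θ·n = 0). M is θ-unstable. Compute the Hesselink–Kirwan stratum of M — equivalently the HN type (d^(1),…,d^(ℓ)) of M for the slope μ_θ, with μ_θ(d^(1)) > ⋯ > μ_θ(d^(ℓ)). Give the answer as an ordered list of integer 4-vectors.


Interval decomposition of M: I[1,4], I[3,4].
HN type (ℓ=3): μ^(1)=11; μ^(2)=-19; μ^(3)=-25

((0, 0, 2, 2); (0, 1, 0, 0); (1, 0, 0, 0))


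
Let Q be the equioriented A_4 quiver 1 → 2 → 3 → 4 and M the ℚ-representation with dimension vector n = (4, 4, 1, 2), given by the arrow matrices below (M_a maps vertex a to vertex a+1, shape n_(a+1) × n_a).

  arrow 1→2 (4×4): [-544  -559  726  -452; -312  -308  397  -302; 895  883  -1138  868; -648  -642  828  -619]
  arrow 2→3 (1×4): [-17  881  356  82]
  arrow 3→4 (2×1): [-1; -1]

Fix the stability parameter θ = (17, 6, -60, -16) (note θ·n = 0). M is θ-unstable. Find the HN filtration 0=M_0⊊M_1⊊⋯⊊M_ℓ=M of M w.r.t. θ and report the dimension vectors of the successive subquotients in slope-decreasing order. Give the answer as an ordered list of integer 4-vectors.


Barcode: M ≅ I[1,2]^3, I[1,4], I[4,4]. HN layers by μ_θ (3 steps, strictly decreasing):
  μ^(1)=23/2; μ^(2)=-53/4; μ^(3)=-16

((3, 3, 0, 0); (1, 1, 1, 1); (0, 0, 0, 1))


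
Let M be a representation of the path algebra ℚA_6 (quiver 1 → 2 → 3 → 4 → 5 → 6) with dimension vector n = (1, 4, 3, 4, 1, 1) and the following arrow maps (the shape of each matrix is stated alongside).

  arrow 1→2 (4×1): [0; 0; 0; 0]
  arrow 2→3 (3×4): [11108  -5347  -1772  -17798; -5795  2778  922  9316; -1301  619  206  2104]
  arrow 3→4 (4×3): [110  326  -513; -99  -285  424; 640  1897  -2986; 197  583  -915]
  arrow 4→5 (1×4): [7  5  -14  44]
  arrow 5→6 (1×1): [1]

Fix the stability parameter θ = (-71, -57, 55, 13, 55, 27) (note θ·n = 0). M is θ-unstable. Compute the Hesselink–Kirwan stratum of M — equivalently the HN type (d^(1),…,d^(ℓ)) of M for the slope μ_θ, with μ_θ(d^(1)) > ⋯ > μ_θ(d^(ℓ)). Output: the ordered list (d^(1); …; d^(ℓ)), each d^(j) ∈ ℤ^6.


Via rank(M_{q-1}∘⋯∘M_p): M ≅ I[1,1], I[2,2], I[2,4]^2, I[2,6], I[4,4].
μ_θ-semistable layers: μ^(1)=41; μ^(2)=34; μ^(3)=13; μ^(4)=-57; μ^(5)=-71

((0, 0, 0, 0, 1, 1); (0, 0, 3, 3, 0, 0); (0, 0, 0, 1, 0, 0); (0, 4, 0, 0, 0, 0); (1, 0, 0, 0, 0, 0))


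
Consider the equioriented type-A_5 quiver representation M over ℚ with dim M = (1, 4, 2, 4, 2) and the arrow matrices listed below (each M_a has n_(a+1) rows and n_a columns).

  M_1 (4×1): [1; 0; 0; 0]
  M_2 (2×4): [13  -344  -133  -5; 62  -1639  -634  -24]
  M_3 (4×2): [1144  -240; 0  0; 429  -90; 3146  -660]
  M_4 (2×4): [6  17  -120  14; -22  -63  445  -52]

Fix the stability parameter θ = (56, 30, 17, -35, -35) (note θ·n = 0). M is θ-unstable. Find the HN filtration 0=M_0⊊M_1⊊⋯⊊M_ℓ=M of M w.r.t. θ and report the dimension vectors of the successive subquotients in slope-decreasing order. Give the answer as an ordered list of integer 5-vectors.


Barcode: M ≅ I[1,5], I[2,2]^2, I[2,3], I[4,4]^2, I[4,5]. HN layers by μ_θ (4 steps, strictly decreasing):
  μ^(1)=30; μ^(2)=47/2; μ^(3)=33/5; μ^(4)=-35

((0, 2, 0, 0, 0); (0, 1, 1, 0, 0); (1, 1, 1, 1, 1); (0, 0, 0, 3, 1))


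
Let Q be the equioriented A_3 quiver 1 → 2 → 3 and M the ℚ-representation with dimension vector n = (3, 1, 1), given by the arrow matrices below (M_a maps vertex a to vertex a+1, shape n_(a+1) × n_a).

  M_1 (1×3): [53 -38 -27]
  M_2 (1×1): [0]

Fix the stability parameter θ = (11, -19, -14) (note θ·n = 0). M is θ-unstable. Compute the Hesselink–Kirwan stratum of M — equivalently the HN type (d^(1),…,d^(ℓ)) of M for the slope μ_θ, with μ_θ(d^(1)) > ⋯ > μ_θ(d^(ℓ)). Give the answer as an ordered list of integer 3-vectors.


Barcode: M ≅ I[1,1]^2, I[1,2], I[3,3]. HN layers by μ_θ (3 steps, strictly decreasing):
  μ^(1)=11; μ^(2)=-4; μ^(3)=-14

((2, 0, 0); (1, 1, 0); (0, 0, 1))


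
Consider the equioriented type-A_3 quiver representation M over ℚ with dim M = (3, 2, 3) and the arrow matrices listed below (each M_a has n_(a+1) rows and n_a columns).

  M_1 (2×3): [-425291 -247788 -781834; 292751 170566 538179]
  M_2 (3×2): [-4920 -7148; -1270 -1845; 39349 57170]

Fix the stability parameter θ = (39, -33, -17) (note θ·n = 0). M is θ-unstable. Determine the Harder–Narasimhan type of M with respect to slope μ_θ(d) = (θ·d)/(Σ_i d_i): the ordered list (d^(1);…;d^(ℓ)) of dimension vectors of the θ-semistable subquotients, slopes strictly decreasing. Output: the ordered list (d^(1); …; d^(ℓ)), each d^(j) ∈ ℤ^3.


Via rank(M_{q-1}∘⋯∘M_p): M ≅ I[1,1], I[1,3]^2, I[3,3].
μ_θ-semistable layers: μ^(1)=39; μ^(2)=-11/3; μ^(3)=-17

((1, 0, 0); (2, 2, 2); (0, 0, 1))


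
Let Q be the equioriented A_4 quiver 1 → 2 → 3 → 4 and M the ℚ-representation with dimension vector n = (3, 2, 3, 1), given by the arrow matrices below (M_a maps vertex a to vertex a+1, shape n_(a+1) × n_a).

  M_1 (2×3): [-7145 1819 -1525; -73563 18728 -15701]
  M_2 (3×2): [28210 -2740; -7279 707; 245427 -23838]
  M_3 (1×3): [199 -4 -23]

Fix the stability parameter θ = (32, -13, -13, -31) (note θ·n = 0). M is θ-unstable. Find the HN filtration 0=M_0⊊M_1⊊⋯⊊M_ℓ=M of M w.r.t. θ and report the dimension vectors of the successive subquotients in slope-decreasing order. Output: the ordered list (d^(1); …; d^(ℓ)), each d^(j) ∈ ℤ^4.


Barcode: M ≅ I[1,1], I[1,3], I[1,4], I[3,3]. HN layers by μ_θ (4 steps, strictly decreasing):
  μ^(1)=32; μ^(2)=2; μ^(3)=-25/4; μ^(4)=-13

((1, 0, 0, 0); (1, 1, 1, 0); (1, 1, 1, 1); (0, 0, 1, 0))


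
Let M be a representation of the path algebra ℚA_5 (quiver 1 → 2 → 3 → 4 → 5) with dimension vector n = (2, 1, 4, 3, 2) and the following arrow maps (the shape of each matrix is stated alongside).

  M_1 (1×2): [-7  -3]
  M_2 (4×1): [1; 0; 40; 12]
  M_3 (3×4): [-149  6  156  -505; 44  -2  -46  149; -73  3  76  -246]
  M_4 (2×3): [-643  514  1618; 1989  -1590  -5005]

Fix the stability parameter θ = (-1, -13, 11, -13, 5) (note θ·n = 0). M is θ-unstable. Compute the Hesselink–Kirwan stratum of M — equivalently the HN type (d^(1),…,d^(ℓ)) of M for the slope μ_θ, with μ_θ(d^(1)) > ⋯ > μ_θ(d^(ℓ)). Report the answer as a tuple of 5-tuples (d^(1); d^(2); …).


Via rank(M_{q-1}∘⋯∘M_p): M ≅ I[1,1], I[1,5], I[3,3], I[3,4], I[3,5].
μ_θ-semistable layers: μ^(1)=11; μ^(2)=5; μ^(3)=-1; μ^(4)=-7

((0, 0, 1, 0, 0); (0, 0, 0, 0, 2); (1, 0, 3, 3, 0); (1, 1, 0, 0, 0))


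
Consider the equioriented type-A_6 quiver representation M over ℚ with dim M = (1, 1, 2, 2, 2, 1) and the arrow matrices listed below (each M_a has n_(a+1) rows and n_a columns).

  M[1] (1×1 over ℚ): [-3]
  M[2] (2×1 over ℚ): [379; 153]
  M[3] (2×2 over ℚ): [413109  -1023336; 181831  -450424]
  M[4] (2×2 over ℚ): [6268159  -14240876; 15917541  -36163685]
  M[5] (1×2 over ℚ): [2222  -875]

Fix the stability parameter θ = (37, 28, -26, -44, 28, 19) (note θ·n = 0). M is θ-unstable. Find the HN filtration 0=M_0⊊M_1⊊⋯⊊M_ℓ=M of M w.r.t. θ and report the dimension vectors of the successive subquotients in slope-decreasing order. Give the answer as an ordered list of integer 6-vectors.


Barcode: M ≅ I[1,5], I[3,3], I[4,6]. HN layers by μ_θ (5 steps, strictly decreasing):
  μ^(1)=28; μ^(2)=47/2; μ^(3)=-5/4; μ^(4)=-26; μ^(5)=-44

((0, 0, 0, 0, 1, 0); (0, 0, 0, 0, 1, 1); (1, 1, 1, 1, 0, 0); (0, 0, 1, 0, 0, 0); (0, 0, 0, 1, 0, 0))


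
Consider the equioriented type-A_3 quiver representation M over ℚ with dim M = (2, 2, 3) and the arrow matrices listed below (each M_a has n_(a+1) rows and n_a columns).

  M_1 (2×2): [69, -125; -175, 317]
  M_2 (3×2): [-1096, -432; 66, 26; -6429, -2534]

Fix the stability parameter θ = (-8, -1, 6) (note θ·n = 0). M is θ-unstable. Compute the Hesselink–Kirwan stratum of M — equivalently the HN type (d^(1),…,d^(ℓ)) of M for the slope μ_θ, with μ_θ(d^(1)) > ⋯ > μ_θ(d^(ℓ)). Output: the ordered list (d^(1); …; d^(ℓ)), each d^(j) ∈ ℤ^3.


Barcode: M ≅ I[1,3]^2, I[3,3]. HN layers by μ_θ (3 steps, strictly decreasing):
  μ^(1)=6; μ^(2)=-1; μ^(3)=-8

((0, 0, 3); (0, 2, 0); (2, 0, 0))


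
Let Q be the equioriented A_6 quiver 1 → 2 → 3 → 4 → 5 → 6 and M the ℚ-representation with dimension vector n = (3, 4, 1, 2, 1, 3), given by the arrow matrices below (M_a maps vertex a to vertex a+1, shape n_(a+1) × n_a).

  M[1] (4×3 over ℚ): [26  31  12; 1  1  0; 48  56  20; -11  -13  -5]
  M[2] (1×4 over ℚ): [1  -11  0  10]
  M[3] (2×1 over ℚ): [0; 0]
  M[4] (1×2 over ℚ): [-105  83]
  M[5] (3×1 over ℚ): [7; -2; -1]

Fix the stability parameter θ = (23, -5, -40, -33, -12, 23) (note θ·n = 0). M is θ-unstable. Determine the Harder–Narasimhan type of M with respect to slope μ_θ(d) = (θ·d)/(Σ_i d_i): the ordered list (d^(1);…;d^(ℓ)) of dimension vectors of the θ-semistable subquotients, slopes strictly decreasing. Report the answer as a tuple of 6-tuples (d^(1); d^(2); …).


Barcode: M ≅ I[1,2]^2, I[1,3], I[2,2], I[4,4], I[4,6], I[6,6]^2. HN layers by μ_θ (6 steps, strictly decreasing):
  μ^(1)=23; μ^(2)=9; μ^(3)=-5; μ^(4)=-22/3; μ^(5)=-12; μ^(6)=-33

((0, 0, 0, 0, 0, 3); (2, 2, 0, 0, 0, 0); (0, 1, 0, 0, 0, 0); (1, 1, 1, 0, 0, 0); (0, 0, 0, 0, 1, 0); (0, 0, 0, 2, 0, 0))


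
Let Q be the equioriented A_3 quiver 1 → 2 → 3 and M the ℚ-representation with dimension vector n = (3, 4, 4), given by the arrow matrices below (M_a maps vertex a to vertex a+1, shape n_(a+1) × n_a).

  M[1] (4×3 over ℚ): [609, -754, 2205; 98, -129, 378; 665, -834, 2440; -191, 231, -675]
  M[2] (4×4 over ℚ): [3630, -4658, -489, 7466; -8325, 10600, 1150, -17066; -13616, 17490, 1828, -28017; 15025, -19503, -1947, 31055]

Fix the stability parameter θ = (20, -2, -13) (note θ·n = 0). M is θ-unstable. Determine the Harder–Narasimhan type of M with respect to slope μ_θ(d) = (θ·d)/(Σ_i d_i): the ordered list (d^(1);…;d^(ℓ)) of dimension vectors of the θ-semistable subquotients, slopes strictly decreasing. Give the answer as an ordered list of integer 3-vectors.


Via rank(M_{q-1}∘⋯∘M_p): M ≅ I[1,3]^3, I[2,3].
μ_θ-semistable layers: μ^(1)=5/3; μ^(2)=-15/2

((3, 3, 3); (0, 1, 1))


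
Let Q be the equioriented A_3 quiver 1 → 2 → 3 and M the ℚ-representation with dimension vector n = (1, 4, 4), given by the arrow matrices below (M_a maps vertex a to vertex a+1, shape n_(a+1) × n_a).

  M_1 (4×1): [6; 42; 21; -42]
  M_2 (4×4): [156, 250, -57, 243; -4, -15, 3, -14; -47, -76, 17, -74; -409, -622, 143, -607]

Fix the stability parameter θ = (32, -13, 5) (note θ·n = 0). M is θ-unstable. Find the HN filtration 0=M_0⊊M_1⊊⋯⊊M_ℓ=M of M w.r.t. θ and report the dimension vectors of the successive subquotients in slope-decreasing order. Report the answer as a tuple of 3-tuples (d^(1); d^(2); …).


Via rank(M_{q-1}∘⋯∘M_p): M ≅ I[1,3], I[2,3]^3.
μ_θ-semistable layers: μ^(1)=8; μ^(2)=5; μ^(3)=-13

((1, 1, 1); (0, 0, 3); (0, 3, 0))


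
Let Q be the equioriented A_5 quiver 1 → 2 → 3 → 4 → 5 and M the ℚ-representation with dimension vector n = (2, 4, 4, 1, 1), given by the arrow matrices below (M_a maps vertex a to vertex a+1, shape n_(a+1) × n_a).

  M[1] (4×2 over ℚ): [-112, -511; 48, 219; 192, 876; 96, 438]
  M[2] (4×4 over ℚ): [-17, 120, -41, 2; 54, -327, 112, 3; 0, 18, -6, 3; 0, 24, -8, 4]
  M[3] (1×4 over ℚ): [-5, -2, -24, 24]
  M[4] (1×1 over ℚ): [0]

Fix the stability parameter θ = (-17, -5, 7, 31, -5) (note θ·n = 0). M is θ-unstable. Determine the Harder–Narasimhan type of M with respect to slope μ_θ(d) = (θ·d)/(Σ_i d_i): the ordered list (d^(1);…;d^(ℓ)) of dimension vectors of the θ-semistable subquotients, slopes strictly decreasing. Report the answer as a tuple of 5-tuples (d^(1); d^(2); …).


Via rank(M_{q-1}∘⋯∘M_p): M ≅ I[1,1], I[1,4], I[2,2], I[2,3]^2, I[3,3], I[5,5].
μ_θ-semistable layers: μ^(1)=31; μ^(2)=7; μ^(3)=-5; μ^(4)=-17

((0, 0, 0, 1, 0); (0, 0, 4, 0, 0); (0, 4, 0, 0, 1); (2, 0, 0, 0, 0))


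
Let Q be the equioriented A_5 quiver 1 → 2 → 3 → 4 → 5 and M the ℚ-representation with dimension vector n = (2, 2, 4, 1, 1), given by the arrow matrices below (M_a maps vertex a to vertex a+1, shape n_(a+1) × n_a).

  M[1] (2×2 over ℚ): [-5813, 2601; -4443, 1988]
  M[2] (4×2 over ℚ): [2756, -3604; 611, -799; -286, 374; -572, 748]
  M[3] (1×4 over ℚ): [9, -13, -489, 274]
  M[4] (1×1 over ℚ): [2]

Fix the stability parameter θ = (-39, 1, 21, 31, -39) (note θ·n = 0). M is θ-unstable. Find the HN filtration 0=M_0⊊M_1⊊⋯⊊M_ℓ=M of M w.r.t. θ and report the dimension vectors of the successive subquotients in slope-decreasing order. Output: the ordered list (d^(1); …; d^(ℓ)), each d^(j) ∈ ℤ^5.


Via rank(M_{q-1}∘⋯∘M_p): M ≅ I[1,2], I[1,5], I[3,3]^3.
μ_θ-semistable layers: μ^(1)=21; μ^(2)=13/3; μ^(3)=1; μ^(4)=-39

((0, 0, 3, 0, 0); (0, 0, 1, 1, 1); (0, 2, 0, 0, 0); (2, 0, 0, 0, 0))


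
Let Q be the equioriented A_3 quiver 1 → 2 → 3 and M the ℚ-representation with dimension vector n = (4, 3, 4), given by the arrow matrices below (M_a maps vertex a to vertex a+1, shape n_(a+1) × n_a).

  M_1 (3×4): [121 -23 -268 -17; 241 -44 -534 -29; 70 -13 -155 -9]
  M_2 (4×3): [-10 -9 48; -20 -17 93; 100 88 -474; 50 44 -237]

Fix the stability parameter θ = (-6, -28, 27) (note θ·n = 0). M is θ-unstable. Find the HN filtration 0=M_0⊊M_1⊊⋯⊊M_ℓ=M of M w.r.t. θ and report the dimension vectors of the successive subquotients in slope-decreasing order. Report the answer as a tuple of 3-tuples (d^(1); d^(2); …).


Barcode: M ≅ I[1,1], I[1,2], I[1,3]^2, I[3,3]^2. HN layers by μ_θ (3 steps, strictly decreasing):
  μ^(1)=27; μ^(2)=-6; μ^(3)=-17

((0, 0, 4); (1, 0, 0); (3, 3, 0))


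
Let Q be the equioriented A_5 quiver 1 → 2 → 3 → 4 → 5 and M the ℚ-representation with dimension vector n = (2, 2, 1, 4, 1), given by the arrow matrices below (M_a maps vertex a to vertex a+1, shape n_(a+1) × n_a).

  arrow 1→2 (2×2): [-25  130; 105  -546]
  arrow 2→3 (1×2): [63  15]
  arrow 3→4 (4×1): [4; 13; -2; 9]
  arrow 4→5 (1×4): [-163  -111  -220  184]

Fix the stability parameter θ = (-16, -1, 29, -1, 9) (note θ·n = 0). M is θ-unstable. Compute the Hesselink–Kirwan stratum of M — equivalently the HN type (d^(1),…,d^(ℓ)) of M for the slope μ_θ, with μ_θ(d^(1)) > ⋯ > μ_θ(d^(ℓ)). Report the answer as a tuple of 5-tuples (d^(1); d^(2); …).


Interval decomposition of M: I[1,1], I[1,2], I[2,5], I[4,4]^3.
HN type (ℓ=3): μ^(1)=37/3; μ^(2)=-1; μ^(3)=-16

((0, 0, 1, 1, 1); (0, 2, 0, 3, 0); (2, 0, 0, 0, 0))


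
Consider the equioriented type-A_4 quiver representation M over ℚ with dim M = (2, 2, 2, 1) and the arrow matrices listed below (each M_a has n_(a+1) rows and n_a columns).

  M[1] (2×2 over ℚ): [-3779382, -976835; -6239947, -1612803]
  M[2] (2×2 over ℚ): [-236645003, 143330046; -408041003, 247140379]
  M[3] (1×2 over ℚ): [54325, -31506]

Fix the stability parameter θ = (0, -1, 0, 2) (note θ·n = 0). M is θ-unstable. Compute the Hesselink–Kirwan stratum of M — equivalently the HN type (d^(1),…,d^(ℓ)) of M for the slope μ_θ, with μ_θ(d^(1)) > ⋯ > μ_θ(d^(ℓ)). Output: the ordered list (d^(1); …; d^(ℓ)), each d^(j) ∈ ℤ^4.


Via rank(M_{q-1}∘⋯∘M_p): M ≅ I[1,3], I[1,4].
μ_θ-semistable layers: μ^(1)=2; μ^(2)=0; μ^(3)=-1/2

((0, 0, 0, 1); (0, 0, 2, 0); (2, 2, 0, 0))


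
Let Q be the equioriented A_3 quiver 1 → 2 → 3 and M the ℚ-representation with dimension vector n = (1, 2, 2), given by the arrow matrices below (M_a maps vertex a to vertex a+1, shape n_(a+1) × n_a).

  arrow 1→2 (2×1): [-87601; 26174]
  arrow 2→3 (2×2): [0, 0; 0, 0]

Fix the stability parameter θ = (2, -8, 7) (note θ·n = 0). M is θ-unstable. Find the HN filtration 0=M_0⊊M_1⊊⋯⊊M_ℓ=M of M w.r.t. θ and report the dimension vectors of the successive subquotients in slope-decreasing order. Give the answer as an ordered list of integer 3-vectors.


Via rank(M_{q-1}∘⋯∘M_p): M ≅ I[1,2], I[2,2], I[3,3]^2.
μ_θ-semistable layers: μ^(1)=7; μ^(2)=-3; μ^(3)=-8

((0, 0, 2); (1, 1, 0); (0, 1, 0))


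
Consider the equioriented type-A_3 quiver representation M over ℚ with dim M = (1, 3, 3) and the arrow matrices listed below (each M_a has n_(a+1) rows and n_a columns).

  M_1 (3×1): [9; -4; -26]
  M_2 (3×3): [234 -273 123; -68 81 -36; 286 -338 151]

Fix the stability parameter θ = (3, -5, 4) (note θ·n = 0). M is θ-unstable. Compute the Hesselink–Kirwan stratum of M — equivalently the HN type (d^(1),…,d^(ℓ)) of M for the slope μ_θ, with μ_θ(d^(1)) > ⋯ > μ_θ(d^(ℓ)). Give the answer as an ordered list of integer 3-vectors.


Interval decomposition of M: I[1,2], I[2,3]^2, I[3,3].
HN type (ℓ=3): μ^(1)=4; μ^(2)=-1; μ^(3)=-5

((0, 0, 3); (1, 1, 0); (0, 2, 0))


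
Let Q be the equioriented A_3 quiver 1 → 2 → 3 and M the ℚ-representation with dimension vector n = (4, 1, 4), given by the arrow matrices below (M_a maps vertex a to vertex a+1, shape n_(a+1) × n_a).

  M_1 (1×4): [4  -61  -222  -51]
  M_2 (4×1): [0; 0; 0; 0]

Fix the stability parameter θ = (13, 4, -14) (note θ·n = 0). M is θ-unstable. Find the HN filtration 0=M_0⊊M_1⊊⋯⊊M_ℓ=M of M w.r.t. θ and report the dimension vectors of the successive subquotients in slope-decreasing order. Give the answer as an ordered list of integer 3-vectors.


Interval decomposition of M: I[1,1]^3, I[1,2], I[3,3]^4.
HN type (ℓ=3): μ^(1)=13; μ^(2)=17/2; μ^(3)=-14

((3, 0, 0); (1, 1, 0); (0, 0, 4))


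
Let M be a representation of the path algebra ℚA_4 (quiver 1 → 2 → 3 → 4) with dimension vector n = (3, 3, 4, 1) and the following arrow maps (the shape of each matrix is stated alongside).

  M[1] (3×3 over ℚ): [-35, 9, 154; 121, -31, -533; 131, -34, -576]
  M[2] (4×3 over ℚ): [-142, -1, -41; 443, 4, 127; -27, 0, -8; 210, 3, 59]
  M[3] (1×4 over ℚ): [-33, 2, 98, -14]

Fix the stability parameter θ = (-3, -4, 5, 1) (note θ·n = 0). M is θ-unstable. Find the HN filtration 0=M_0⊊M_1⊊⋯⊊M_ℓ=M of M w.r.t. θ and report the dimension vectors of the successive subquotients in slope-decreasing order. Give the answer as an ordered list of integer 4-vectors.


Via rank(M_{q-1}∘⋯∘M_p): M ≅ I[1,3]^2, I[1,4], I[3,3].
μ_θ-semistable layers: μ^(1)=5; μ^(2)=3; μ^(3)=-7/2

((0, 0, 3, 0); (0, 0, 1, 1); (3, 3, 0, 0))


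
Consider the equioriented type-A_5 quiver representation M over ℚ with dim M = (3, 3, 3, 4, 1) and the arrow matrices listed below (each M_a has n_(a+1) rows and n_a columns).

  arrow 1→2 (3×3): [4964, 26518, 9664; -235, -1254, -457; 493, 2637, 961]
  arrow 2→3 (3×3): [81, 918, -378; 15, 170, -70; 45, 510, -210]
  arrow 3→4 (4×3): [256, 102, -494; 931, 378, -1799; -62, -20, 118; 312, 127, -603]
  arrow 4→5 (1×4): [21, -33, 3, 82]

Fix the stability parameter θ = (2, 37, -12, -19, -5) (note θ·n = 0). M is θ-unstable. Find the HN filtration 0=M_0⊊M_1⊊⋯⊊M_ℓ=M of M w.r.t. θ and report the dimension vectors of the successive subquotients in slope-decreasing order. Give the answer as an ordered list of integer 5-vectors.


Barcode: M ≅ I[1,1], I[1,2]^2, I[2,5], I[3,3], I[3,4], I[4,4]^2. HN layers by μ_θ (6 steps, strictly decreasing):
  μ^(1)=37; μ^(2)=2; μ^(3)=1/4; μ^(4)=-12; μ^(5)=-31/2; μ^(6)=-19

((0, 2, 0, 0, 0); (3, 0, 0, 0, 0); (0, 1, 1, 1, 1); (0, 0, 1, 0, 0); (0, 0, 1, 1, 0); (0, 0, 0, 2, 0))


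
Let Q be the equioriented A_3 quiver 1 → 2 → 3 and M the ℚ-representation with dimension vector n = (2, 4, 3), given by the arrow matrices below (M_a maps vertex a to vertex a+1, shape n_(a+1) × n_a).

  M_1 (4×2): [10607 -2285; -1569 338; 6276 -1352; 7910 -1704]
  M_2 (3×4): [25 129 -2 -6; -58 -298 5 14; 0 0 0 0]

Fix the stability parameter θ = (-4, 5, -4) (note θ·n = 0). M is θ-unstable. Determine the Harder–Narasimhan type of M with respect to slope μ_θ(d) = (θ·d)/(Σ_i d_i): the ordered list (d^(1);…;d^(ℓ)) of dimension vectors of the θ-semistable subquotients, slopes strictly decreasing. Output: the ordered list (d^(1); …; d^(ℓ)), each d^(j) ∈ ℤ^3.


Interval decomposition of M: I[1,2], I[1,3], I[2,2], I[2,3], I[3,3].
HN type (ℓ=3): μ^(1)=5; μ^(2)=1/2; μ^(3)=-4

((0, 2, 0); (0, 2, 2); (2, 0, 1))


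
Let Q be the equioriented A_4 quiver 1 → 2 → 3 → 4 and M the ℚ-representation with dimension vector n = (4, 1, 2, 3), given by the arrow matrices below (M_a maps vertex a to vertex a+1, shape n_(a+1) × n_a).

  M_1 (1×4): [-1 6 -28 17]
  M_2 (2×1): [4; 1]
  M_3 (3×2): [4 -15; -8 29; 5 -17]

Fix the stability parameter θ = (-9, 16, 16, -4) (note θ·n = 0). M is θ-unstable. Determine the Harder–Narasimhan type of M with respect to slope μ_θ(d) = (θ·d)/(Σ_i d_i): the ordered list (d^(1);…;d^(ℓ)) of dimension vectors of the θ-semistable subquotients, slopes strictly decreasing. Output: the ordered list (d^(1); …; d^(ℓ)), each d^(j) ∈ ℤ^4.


Barcode: M ≅ I[1,1]^3, I[1,4], I[3,4], I[4,4]. HN layers by μ_θ (4 steps, strictly decreasing):
  μ^(1)=28/3; μ^(2)=6; μ^(3)=-4; μ^(4)=-9

((0, 1, 1, 1); (0, 0, 1, 1); (0, 0, 0, 1); (4, 0, 0, 0))


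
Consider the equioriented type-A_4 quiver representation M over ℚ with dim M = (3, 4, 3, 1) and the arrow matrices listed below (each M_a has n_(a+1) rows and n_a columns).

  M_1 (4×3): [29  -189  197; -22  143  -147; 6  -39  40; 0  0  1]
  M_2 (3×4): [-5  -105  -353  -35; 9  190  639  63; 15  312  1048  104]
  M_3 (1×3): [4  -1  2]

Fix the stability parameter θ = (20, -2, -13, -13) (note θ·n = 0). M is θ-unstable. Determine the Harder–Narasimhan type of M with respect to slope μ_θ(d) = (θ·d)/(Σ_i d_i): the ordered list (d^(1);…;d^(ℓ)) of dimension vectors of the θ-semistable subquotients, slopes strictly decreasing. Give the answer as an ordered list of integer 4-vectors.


Via rank(M_{q-1}∘⋯∘M_p): M ≅ I[1,2], I[1,3], I[1,4], I[2,3].
μ_θ-semistable layers: μ^(1)=9; μ^(2)=5/3; μ^(3)=-2; μ^(4)=-15/2

((1, 1, 0, 0); (1, 1, 1, 0); (1, 1, 1, 1); (0, 1, 1, 0))


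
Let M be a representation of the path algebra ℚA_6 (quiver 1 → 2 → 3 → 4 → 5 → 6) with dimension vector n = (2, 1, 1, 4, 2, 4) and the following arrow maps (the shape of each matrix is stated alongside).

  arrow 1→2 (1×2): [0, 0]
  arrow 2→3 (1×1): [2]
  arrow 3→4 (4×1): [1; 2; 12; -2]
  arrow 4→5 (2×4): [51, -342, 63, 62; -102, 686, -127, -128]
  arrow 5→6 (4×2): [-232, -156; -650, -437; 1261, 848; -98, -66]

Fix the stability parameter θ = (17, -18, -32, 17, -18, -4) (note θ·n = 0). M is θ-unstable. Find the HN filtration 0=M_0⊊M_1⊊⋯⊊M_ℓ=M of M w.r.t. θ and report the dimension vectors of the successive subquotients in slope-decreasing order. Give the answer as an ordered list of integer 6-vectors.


Via rank(M_{q-1}∘⋯∘M_p): M ≅ I[1,1]^2, I[2,6], I[4,4]^2, I[4,6], I[6,6]^2.
μ_θ-semistable layers: μ^(1)=17; μ^(2)=-5/3; μ^(3)=-4; μ^(4)=-25

((2, 0, 0, 2, 0, 0); (0, 0, 0, 2, 2, 2); (0, 0, 0, 0, 0, 2); (0, 1, 1, 0, 0, 0))


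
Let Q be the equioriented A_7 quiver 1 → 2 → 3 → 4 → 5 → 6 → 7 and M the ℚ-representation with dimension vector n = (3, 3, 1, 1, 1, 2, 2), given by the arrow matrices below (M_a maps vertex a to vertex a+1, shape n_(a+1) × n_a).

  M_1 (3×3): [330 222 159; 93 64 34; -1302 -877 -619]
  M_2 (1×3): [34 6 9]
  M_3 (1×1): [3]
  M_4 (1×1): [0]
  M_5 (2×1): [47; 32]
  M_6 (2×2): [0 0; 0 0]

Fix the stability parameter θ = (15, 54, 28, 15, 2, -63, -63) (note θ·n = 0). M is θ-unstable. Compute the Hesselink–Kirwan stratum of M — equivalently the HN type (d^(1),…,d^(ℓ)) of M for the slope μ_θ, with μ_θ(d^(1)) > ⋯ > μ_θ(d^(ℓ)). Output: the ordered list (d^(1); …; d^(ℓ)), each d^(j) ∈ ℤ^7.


Interval decomposition of M: I[1,2]^2, I[1,4], I[5,6], I[6,6], I[7,7]^2.
HN type (ℓ=5): μ^(1)=54; μ^(2)=97/3; μ^(3)=15; μ^(4)=-61/2; μ^(5)=-63

((0, 2, 0, 0, 0, 0, 0); (0, 1, 1, 1, 0, 0, 0); (3, 0, 0, 0, 0, 0, 0); (0, 0, 0, 0, 1, 1, 0); (0, 0, 0, 0, 0, 1, 2))


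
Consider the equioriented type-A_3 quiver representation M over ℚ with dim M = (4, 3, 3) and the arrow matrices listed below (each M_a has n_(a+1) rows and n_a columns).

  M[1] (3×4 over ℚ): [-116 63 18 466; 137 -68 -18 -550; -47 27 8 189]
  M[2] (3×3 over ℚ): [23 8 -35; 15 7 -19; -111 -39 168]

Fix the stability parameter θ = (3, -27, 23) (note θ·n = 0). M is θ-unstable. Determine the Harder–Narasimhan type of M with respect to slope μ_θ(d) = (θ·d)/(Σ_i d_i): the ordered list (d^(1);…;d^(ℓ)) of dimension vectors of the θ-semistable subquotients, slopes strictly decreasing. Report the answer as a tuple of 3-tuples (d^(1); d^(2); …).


Barcode: M ≅ I[1,1], I[1,3]^3. HN layers by μ_θ (3 steps, strictly decreasing):
  μ^(1)=23; μ^(2)=3; μ^(3)=-12

((0, 0, 3); (1, 0, 0); (3, 3, 0))


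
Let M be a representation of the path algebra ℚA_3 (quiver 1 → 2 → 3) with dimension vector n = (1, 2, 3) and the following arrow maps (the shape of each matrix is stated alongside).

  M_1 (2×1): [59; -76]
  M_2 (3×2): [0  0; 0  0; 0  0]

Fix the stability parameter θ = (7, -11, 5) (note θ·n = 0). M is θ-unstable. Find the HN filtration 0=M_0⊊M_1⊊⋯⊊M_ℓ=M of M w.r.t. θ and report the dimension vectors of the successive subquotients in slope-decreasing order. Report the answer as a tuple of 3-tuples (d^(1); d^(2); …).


Via rank(M_{q-1}∘⋯∘M_p): M ≅ I[1,2], I[2,2], I[3,3]^3.
μ_θ-semistable layers: μ^(1)=5; μ^(2)=-2; μ^(3)=-11

((0, 0, 3); (1, 1, 0); (0, 1, 0))


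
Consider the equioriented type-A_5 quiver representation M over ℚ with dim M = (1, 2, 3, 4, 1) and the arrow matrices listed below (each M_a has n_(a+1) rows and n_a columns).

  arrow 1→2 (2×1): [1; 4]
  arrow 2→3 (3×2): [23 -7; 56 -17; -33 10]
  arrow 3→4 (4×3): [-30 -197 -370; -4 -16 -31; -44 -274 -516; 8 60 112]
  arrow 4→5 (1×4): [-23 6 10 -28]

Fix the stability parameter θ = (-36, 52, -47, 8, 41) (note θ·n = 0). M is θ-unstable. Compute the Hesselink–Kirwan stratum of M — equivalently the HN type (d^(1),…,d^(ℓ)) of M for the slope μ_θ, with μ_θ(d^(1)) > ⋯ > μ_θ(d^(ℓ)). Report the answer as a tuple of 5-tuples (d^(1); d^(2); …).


Barcode: M ≅ I[1,5], I[2,4], I[3,3], I[4,4]^2. HN layers by μ_θ (5 steps, strictly decreasing):
  μ^(1)=41; μ^(2)=8; μ^(3)=5/2; μ^(4)=-36; μ^(5)=-47

((0, 0, 0, 0, 1); (0, 0, 0, 4, 0); (0, 2, 2, 0, 0); (1, 0, 0, 0, 0); (0, 0, 1, 0, 0))


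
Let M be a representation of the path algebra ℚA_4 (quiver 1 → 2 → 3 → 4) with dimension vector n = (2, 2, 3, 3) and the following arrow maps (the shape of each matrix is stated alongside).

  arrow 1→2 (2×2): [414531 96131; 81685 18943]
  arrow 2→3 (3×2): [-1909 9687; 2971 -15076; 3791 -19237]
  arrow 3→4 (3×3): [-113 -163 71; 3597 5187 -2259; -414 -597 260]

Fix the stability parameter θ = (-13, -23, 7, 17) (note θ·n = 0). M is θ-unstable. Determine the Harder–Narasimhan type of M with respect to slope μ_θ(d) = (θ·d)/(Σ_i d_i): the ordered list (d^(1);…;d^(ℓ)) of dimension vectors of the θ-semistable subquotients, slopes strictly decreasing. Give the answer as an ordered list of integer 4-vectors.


Via rank(M_{q-1}∘⋯∘M_p): M ≅ I[1,3], I[1,4], I[3,4], I[4,4].
μ_θ-semistable layers: μ^(1)=17; μ^(2)=7; μ^(3)=-18

((0, 0, 0, 3); (0, 0, 3, 0); (2, 2, 0, 0))


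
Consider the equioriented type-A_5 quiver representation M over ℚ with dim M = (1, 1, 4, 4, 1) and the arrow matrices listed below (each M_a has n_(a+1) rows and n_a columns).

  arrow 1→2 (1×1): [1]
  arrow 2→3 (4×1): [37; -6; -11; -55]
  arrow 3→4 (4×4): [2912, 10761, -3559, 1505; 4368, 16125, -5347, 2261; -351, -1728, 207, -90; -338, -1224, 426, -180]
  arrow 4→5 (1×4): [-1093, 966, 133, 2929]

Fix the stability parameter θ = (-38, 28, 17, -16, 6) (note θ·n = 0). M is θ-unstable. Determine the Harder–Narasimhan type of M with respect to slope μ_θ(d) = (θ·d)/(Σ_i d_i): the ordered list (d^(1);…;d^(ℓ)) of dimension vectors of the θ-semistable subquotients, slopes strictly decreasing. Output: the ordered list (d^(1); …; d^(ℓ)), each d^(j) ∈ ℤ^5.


Barcode: M ≅ I[1,5], I[3,3]^2, I[3,4], I[4,4]^2. HN layers by μ_θ (5 steps, strictly decreasing):
  μ^(1)=17; μ^(2)=35/4; μ^(3)=1/2; μ^(4)=-16; μ^(5)=-38

((0, 0, 2, 0, 0); (0, 1, 1, 1, 1); (0, 0, 1, 1, 0); (0, 0, 0, 2, 0); (1, 0, 0, 0, 0))


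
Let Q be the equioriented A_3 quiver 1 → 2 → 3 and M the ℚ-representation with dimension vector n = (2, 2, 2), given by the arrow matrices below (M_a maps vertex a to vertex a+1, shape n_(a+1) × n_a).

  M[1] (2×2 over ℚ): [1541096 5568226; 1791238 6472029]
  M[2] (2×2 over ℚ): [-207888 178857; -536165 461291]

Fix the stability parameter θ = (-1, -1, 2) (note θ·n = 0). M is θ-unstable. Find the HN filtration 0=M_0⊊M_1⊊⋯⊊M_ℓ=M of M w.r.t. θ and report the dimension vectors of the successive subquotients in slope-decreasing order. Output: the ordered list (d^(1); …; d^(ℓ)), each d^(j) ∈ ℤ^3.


Via rank(M_{q-1}∘⋯∘M_p): M ≅ I[1,3]^2.
μ_θ-semistable layers: μ^(1)=2; μ^(2)=-1

((0, 0, 2); (2, 2, 0))


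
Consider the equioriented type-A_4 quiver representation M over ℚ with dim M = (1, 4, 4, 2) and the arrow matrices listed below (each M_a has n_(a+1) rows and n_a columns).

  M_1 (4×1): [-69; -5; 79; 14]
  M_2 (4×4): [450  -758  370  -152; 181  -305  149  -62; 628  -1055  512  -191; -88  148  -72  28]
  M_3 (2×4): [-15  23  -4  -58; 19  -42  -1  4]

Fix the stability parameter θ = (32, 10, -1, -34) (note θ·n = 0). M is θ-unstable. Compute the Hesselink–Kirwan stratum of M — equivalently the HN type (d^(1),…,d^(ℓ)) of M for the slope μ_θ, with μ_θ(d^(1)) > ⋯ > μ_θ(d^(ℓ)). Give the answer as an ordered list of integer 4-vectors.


Interval decomposition of M: I[1,4], I[2,2]^2, I[2,4], I[3,3]^2.
HN type (ℓ=4): μ^(1)=10; μ^(2)=7/4; μ^(3)=-1; μ^(4)=-25/3

((0, 2, 0, 0); (1, 1, 1, 1); (0, 0, 2, 0); (0, 1, 1, 1))


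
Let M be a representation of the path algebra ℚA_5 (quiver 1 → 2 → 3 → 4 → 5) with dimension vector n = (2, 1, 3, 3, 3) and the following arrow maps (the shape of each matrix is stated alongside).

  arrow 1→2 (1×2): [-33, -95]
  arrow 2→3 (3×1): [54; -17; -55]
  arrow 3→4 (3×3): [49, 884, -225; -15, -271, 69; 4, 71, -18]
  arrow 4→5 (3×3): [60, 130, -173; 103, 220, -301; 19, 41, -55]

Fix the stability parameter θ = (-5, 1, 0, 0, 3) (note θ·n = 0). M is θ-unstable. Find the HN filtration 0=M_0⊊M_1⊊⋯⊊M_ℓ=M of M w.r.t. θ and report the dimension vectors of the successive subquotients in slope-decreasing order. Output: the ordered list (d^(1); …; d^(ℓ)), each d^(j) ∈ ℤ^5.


Barcode: M ≅ I[1,1], I[1,5], I[3,3], I[3,5], I[4,5]. HN layers by μ_θ (4 steps, strictly decreasing):
  μ^(1)=3; μ^(2)=1/3; μ^(3)=0; μ^(4)=-5

((0, 0, 0, 0, 3); (0, 1, 1, 1, 0); (0, 0, 2, 2, 0); (2, 0, 0, 0, 0))


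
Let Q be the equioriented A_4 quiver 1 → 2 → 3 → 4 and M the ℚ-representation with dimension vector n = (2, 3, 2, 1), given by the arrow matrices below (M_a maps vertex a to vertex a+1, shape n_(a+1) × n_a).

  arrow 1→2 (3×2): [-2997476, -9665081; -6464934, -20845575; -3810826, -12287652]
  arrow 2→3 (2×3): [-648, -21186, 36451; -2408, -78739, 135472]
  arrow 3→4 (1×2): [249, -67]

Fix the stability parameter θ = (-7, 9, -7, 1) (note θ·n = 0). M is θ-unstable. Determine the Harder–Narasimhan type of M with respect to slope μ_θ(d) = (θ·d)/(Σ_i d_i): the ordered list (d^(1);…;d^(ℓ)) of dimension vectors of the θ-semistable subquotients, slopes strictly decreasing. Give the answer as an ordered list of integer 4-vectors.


Barcode: M ≅ I[1,3], I[1,4], I[2,2]. HN layers by μ_θ (3 steps, strictly decreasing):
  μ^(1)=9; μ^(2)=1; μ^(3)=-7

((0, 1, 0, 0); (0, 2, 2, 1); (2, 0, 0, 0))


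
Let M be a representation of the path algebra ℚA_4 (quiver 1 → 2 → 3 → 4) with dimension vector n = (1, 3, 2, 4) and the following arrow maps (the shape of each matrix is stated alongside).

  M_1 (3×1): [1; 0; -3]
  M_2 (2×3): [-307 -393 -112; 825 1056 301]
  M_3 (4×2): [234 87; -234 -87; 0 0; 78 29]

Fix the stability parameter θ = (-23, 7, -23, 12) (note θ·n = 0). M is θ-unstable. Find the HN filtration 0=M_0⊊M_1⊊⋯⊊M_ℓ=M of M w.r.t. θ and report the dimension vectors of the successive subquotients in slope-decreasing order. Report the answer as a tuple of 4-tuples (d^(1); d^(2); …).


Via rank(M_{q-1}∘⋯∘M_p): M ≅ I[1,3], I[2,2], I[2,4], I[4,4]^3.
μ_θ-semistable layers: μ^(1)=12; μ^(2)=7; μ^(3)=-8; μ^(4)=-23

((0, 0, 0, 4); (0, 1, 0, 0); (0, 2, 2, 0); (1, 0, 0, 0))


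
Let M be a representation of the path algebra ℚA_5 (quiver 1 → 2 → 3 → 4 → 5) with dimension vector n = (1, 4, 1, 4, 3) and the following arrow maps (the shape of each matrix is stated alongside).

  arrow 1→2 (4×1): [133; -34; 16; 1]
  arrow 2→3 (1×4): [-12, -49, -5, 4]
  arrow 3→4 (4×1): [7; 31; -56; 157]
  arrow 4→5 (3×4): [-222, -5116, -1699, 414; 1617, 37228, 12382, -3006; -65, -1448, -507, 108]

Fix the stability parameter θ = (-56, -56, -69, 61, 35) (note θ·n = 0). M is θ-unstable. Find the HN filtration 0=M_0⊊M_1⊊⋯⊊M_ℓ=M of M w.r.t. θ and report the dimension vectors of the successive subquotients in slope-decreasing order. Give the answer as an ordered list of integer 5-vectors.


Interval decomposition of M: I[1,5], I[2,2]^3, I[4,4]^2, I[4,5], I[5,5].
HN type (ℓ=5): μ^(1)=61; μ^(2)=48; μ^(3)=35; μ^(4)=-56; μ^(5)=-181/3

((0, 0, 0, 2, 0); (0, 0, 0, 2, 2); (0, 0, 0, 0, 1); (0, 3, 0, 0, 0); (1, 1, 1, 0, 0))
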